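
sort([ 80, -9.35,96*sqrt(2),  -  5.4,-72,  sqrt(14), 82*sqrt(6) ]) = [- 72, - 9.35,-5.4, sqrt(14),80,96*sqrt(2),82*sqrt(6)] 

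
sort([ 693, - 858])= [ - 858, 693 ] 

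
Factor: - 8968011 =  - 3^1*13^1*229949^1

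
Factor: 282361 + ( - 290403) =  - 2^1*4021^1 = - 8042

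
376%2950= 376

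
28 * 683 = 19124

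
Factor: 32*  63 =2^5*3^2*7^1 =2016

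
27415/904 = 30 + 295/904 = 30.33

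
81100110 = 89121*910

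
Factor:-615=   -  3^1 * 5^1*  41^1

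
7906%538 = 374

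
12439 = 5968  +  6471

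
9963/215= 46+73/215 = 46.34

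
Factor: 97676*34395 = 2^2*3^1*5^1*2293^1* 24419^1 = 3359566020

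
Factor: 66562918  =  2^1*33281459^1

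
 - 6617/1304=  -  6617/1304=- 5.07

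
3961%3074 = 887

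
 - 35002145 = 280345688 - 315347833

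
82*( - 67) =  -5494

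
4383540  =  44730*98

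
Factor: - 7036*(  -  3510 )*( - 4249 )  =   - 2^3 *3^3*5^1 * 7^1  *  13^1*607^1*1759^1 = - 104934833640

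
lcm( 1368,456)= 1368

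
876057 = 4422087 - 3546030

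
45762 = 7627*6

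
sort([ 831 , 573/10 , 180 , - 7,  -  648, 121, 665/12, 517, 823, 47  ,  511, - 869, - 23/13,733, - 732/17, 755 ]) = [ - 869 , - 648 , - 732/17,-7 ,-23/13 , 47 , 665/12, 573/10 , 121,180,511,517 , 733, 755 , 823 , 831]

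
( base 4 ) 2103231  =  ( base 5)300303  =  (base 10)9453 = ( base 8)22355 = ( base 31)9pt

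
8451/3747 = 2 + 319/1249 = 2.26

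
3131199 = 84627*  37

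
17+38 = 55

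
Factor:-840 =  - 2^3*3^1*5^1*7^1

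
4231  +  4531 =8762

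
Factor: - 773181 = - 3^2 * 85909^1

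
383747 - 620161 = - 236414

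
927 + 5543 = 6470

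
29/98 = 29/98 = 0.30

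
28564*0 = 0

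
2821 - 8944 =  - 6123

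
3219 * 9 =28971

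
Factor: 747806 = 2^1*373903^1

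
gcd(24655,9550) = 5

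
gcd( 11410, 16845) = 5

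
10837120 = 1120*9676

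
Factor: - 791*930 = - 735630 =- 2^1*3^1*5^1*7^1* 31^1  *  113^1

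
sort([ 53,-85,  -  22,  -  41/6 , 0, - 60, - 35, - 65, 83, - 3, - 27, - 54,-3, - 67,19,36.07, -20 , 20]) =[ - 85,-67, - 65, - 60,- 54, - 35, - 27, - 22,-20,  -  41/6, - 3,  -  3,0,  19,  20, 36.07 , 53,83 ] 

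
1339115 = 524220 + 814895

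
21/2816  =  21/2816= 0.01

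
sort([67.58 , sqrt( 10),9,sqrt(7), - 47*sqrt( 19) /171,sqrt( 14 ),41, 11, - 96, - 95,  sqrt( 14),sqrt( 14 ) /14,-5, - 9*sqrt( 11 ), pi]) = [ - 96,-95, - 9*sqrt( 11 ) , - 5,-47*sqrt(19)/171,sqrt(14 ) /14,sqrt( 7 ), pi,sqrt( 10 ),sqrt( 14 ),sqrt ( 14 ),9,11,41, 67.58]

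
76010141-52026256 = 23983885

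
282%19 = 16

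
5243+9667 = 14910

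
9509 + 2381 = 11890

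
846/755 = 846/755 = 1.12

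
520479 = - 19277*( - 27)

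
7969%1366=1139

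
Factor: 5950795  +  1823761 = 2^2* 1943639^1=7774556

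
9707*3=29121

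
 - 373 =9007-9380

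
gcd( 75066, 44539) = 1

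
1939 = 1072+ 867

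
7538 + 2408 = 9946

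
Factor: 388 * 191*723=2^2*3^1 * 97^1*191^1 * 241^1 = 53580084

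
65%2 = 1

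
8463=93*91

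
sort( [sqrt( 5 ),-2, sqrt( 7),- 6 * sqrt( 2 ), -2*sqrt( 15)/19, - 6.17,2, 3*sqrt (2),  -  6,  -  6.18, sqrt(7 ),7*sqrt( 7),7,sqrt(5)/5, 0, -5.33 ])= [ - 6 * sqrt(  2 ) , - 6.18, - 6.17, - 6,-5.33, - 2,-2 * sqrt( 15)/19, 0,  sqrt( 5 )/5,  2,sqrt( 5 ),sqrt( 7), sqrt( 7),3*sqrt( 2 ), 7,7*sqrt( 7) ] 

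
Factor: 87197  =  11^1*7927^1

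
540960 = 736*735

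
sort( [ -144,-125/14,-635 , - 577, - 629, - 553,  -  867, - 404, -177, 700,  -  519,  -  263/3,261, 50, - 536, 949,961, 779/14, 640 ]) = [-867,-635, - 629,-577 , - 553,-536, - 519, - 404,  -  177, - 144, - 263/3,-125/14, 50, 779/14, 261,640, 700,949, 961]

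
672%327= 18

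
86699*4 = 346796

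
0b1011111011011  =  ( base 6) 44135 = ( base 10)6107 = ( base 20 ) f57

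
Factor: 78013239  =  3^1*26004413^1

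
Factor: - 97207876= - 2^2*19^1 * 859^1*1489^1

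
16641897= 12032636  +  4609261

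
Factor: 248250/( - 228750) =-5^(-1)*61^( - 1)*331^1 = - 331/305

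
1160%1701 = 1160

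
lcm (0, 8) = 0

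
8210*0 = 0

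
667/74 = 667/74= 9.01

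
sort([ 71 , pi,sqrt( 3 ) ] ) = [ sqrt (3) , pi,71]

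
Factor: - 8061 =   -  3^1*2687^1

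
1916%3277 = 1916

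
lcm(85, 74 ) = 6290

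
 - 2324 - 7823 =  - 10147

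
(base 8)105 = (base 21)36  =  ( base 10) 69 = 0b1000101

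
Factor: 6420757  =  7^1*917251^1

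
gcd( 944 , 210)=2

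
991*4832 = 4788512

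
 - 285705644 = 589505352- 875210996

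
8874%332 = 242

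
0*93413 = 0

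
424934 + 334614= 759548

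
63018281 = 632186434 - 569168153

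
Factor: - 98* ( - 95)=9310 = 2^1 * 5^1 * 7^2 * 19^1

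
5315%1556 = 647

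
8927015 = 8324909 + 602106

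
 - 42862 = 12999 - 55861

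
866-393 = 473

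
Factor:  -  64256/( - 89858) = 128/179 =2^7*179^( - 1 )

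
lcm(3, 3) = 3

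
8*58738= 469904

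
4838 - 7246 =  - 2408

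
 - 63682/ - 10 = 6368+1/5 =6368.20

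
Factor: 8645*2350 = 20315750 = 2^1*5^3*7^1*13^1*19^1*47^1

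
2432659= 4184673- 1752014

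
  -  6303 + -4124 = -10427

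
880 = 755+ 125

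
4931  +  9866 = 14797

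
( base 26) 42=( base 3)10221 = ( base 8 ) 152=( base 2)1101010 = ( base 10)106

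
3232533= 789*4097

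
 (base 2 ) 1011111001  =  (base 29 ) Q7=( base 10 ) 761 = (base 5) 11021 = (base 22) 1CD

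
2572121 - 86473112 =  - 83900991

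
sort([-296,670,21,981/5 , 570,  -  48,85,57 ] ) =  [ - 296, - 48,21,57, 85 , 981/5, 570, 670 ]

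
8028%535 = 3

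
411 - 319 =92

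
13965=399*35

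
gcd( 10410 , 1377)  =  3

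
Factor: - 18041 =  - 18041^1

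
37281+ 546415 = 583696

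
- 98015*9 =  - 882135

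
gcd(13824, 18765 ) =27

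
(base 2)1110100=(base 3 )11022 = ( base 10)116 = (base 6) 312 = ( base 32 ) 3k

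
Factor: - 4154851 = -17^1*244403^1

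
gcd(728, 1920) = 8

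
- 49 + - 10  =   - 59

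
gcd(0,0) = 0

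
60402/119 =507 +69/119 = 507.58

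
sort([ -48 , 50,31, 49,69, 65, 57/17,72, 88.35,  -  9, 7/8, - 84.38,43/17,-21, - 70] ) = [ - 84.38, - 70,-48, - 21, - 9, 7/8 , 43/17, 57/17, 31, 49, 50,  65,69 , 72,  88.35 ]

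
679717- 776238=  - 96521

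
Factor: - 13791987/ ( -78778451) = 3^2*11^1*43^( - 1 )*139313^1 *1832057^( - 1) 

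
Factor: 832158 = 2^1*3^2*83^1*557^1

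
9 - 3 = 6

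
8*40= 320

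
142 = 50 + 92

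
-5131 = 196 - 5327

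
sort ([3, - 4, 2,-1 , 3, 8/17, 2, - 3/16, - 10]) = [ - 10, -4, - 1, - 3/16, 8/17,2,  2, 3, 3]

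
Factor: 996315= 3^1*5^1*127^1*523^1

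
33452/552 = 8363/138 = 60.60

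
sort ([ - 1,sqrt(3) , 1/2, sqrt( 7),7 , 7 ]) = [ - 1, 1/2 , sqrt( 3),  sqrt(7), 7,7 ]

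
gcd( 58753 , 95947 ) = 1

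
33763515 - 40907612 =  - 7144097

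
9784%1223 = 0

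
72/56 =9/7=1.29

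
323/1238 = 323/1238 = 0.26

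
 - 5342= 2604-7946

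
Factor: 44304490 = 2^1*5^1*2081^1 * 2129^1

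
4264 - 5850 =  - 1586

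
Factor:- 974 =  - 2^1*487^1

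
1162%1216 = 1162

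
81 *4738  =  383778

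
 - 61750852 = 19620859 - 81371711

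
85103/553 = 85103/553 = 153.89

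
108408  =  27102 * 4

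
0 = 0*378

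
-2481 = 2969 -5450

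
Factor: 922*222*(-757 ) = -2^2*3^1 * 37^1*461^1*757^1 =- 154945788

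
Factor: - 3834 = -2^1*3^3*71^1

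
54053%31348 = 22705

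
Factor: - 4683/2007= - 7/3 = - 3^(-1)*7^1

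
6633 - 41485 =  - 34852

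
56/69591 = 56/69591 = 0.00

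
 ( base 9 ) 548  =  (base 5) 3244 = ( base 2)111000001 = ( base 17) 197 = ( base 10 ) 449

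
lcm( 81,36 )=324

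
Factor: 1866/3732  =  2^( - 1) = 1/2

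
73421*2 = 146842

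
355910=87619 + 268291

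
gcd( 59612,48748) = 28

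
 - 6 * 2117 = - 12702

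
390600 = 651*600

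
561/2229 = 187/743 = 0.25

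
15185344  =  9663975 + 5521369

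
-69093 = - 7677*9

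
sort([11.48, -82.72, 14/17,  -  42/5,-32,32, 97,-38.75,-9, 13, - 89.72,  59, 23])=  [-89.72, - 82.72,  -  38.75,-32, - 9, - 42/5,14/17,11.48,13, 23,  32, 59,97]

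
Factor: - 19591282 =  - 2^1*9795641^1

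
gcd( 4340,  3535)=35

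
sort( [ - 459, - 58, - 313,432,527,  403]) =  [ - 459, -313, - 58, 403,432, 527]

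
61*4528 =276208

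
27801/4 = 6950 +1/4  =  6950.25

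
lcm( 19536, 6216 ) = 136752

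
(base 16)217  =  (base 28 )j3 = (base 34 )FP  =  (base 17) 1e8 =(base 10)535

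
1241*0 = 0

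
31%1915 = 31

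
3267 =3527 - 260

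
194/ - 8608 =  - 97/4304 = -  0.02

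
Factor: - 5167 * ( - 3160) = 16327720 = 2^3*5^1*79^1*5167^1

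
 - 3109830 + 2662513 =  - 447317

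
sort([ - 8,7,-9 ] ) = [ - 9, - 8,7 ] 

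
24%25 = 24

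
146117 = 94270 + 51847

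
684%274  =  136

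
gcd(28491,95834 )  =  1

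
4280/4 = 1070 = 1070.00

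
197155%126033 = 71122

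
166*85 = 14110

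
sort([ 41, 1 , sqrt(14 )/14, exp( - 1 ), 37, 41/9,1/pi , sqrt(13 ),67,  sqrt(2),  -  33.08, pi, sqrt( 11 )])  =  [ -33.08, sqrt ( 14 )/14 , 1/pi, exp ( -1 ),  1,sqrt (2 ),pi, sqrt ( 11 ), sqrt(13 ) , 41/9, 37, 41, 67]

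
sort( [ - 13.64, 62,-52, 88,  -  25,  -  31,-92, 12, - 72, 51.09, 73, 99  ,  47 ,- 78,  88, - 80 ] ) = [ - 92, - 80, - 78, - 72, - 52, - 31, - 25, - 13.64,12, 47,51.09, 62,73,  88,88,  99 ]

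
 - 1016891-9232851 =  - 10249742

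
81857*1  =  81857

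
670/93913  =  670/93913 =0.01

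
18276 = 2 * 9138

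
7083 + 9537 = 16620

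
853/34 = 853/34 = 25.09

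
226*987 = 223062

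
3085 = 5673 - 2588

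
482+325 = 807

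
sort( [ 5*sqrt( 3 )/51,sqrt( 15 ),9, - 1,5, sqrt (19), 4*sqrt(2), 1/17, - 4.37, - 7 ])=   [ - 7,-4.37, - 1,1/17,5 * sqrt( 3 ) /51,sqrt(15 ),sqrt ( 19 ),5,4*sqrt( 2 ), 9]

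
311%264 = 47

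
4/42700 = 1/10675 = 0.00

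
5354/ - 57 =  - 5354/57 = -93.93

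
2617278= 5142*509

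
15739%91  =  87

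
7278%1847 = 1737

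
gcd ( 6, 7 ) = 1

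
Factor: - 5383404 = - 2^2*3^2*13^1*11503^1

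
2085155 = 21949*95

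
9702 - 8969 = 733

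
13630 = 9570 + 4060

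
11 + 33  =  44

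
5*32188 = 160940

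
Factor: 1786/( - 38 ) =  - 47^1 = - 47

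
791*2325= 1839075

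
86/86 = 1=1.00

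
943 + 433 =1376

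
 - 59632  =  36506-96138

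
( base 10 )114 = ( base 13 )8a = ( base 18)66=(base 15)79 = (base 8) 162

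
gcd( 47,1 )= 1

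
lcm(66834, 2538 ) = 200502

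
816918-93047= 723871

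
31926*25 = 798150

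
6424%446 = 180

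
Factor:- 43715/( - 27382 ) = 2^( - 1) * 5^1*7^1*1249^1*13691^( - 1)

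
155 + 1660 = 1815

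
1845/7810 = 369/1562= 0.24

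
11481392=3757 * 3056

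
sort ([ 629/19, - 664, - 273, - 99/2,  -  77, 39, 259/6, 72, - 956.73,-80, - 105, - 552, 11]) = [ - 956.73, - 664, - 552, -273, - 105, - 80, - 77, - 99/2,11, 629/19,39,259/6,72] 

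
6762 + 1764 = 8526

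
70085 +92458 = 162543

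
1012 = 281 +731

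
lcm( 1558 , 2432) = 99712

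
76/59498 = 38/29749 =0.00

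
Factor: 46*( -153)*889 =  - 2^1*3^2*7^1 *17^1*23^1*127^1 =- 6256782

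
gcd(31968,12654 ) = 666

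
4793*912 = 4371216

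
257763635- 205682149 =52081486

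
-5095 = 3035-8130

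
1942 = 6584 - 4642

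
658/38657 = 658/38657 = 0.02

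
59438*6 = 356628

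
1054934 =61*17294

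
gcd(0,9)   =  9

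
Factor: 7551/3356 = 2^( - 2 )  *  3^2 = 9/4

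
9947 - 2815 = 7132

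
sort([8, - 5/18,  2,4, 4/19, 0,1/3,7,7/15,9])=[-5/18,0, 4/19, 1/3, 7/15, 2,4, 7,8,9]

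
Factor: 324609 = 3^1* 108203^1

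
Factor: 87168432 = 2^4*3^1*13^1*29^1*4817^1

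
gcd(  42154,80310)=2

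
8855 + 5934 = 14789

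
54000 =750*72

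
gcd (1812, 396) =12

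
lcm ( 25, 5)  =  25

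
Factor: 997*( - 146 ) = - 2^1*  73^1*997^1 = -  145562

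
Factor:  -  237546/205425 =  - 318/275 = - 2^1 * 3^1*5^ ( - 2 )*11^( - 1) * 53^1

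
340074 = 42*8097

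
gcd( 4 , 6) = 2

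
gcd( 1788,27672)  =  12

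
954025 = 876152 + 77873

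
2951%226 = 13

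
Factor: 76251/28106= 2^( - 1 )*3^1 * 7^1*13^( - 1 )*23^(  -  1)*47^(  -  1) *3631^1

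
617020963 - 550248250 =66772713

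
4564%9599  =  4564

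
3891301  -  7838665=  - 3947364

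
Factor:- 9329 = -19^1*491^1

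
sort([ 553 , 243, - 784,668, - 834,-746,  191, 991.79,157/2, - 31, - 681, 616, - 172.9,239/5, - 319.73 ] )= [ - 834, - 784 , - 746, - 681,  -  319.73, - 172.9, - 31, 239/5 , 157/2, 191,243,553, 616,668,991.79 ] 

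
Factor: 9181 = 9181^1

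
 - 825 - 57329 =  - 58154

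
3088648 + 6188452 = 9277100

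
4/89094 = 2/44547 = 0.00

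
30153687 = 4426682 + 25727005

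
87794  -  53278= 34516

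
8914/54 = 165 + 2/27 = 165.07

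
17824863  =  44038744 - 26213881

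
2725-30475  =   - 27750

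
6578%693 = 341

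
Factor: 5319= 3^3 *197^1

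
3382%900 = 682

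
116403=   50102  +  66301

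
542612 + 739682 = 1282294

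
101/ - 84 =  - 101/84 = - 1.20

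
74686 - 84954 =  - 10268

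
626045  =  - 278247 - -904292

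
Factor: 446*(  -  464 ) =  -206944 = -2^5*29^1*223^1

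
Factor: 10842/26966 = 3^1*13^1*97^( - 1) = 39/97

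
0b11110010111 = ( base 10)1943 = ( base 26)2mj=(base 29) 290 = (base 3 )2122222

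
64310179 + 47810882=112121061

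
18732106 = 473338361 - 454606255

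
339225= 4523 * 75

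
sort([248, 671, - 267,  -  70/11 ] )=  [ - 267, - 70/11, 248, 671 ]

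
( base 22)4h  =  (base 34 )33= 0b1101001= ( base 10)105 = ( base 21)50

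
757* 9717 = 7355769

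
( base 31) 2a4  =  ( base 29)2J3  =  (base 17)7C9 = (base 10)2236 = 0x8BC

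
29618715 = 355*83433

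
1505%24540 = 1505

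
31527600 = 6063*5200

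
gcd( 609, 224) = 7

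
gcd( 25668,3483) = 9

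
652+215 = 867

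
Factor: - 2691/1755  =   - 3^( - 1)*5^(-1 )*23^1 = - 23/15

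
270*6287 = 1697490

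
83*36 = 2988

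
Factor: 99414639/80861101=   3^2*29^1 * 359^1*1061^1*1409^( - 1)*57389^( - 1)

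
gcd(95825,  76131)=1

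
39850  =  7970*5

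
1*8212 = 8212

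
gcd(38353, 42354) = 1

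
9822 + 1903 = 11725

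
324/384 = 27/32=0.84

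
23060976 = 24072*958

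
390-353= 37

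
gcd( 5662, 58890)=2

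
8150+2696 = 10846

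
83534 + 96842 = 180376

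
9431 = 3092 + 6339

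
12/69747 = 4/23249 = 0.00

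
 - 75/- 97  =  75/97   =  0.77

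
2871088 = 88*32626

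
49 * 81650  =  4000850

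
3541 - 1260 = 2281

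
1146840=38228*30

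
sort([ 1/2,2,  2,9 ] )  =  [ 1/2, 2, 2,9 ]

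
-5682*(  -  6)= 34092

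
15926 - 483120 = - 467194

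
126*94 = 11844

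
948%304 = 36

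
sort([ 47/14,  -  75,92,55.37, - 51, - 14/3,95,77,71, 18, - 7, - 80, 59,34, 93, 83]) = [-80,-75, - 51, - 7 ,-14/3, 47/14, 18,34,55.37, 59,71, 77,83,92,93, 95 ] 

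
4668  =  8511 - 3843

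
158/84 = 1+37/42 = 1.88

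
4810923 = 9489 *507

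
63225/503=63225/503 = 125.70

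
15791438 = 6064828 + 9726610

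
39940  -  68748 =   -  28808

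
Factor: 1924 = 2^2*13^1*37^1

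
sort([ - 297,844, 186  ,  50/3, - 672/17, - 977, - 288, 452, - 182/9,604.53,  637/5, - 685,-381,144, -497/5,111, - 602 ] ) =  [ - 977, - 685,-602, - 381, - 297, - 288, - 497/5, - 672/17, - 182/9 , 50/3,  111,637/5, 144,186,  452, 604.53 , 844 ] 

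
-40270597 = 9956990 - 50227587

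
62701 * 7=438907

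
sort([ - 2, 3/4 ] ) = [ -2, 3/4]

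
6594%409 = 50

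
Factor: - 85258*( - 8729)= 2^1*7^1*29^1*43^1*47^1*907^1 = 744217082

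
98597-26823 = 71774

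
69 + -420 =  - 351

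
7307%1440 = 107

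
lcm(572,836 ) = 10868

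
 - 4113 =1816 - 5929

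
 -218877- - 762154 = 543277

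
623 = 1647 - 1024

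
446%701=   446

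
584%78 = 38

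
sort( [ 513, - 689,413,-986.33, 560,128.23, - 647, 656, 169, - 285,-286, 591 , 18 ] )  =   [ - 986.33,- 689, - 647,-286, - 285,18, 128.23, 169, 413, 513,560,591 , 656]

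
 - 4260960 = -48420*88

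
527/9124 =527/9124 =0.06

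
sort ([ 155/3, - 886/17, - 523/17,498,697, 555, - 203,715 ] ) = [  -  203,- 886/17, - 523/17, 155/3, 498,555, 697,715]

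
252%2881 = 252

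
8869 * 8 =70952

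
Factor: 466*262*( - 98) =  -2^3*7^2*131^1*233^1 = -11965016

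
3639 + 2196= 5835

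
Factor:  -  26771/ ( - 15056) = 2^(- 4 )*19^1*941^(-1)*1409^1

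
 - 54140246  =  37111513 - 91251759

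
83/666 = 83/666 = 0.12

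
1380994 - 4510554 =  - 3129560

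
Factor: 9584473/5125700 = 2^( - 2)*5^(-2)*97^1*51257^( - 1)*98809^1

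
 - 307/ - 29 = 307/29= 10.59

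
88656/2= 44328 = 44328.00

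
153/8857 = 9/521 = 0.02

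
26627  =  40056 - 13429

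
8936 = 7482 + 1454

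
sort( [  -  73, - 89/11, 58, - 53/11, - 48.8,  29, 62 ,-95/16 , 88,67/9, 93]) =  [- 73, - 48.8, - 89/11,-95/16, - 53/11, 67/9,29,  58, 62 , 88,93 ] 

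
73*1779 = 129867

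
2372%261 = 23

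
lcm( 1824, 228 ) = 1824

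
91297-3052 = 88245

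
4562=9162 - 4600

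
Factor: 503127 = 3^2 * 55903^1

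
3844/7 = 549+1/7 = 549.14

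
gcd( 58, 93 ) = 1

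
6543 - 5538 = 1005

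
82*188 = 15416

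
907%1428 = 907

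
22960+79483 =102443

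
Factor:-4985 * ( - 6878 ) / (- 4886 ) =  - 17143415/2443 = - 5^1*7^( - 1) * 19^1*181^1 * 349^ ( - 1) * 997^1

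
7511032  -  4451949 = 3059083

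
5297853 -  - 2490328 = 7788181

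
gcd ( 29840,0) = 29840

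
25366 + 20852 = 46218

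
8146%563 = 264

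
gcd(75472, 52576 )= 848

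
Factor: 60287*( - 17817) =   -  3^1* 19^2 * 167^1*5939^1 = -  1074133479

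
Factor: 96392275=5^2*7^1*550813^1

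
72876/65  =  72876/65 =1121.17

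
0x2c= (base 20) 24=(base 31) 1D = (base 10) 44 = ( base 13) 35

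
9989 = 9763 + 226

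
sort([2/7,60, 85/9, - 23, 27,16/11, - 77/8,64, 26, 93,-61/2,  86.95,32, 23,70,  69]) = [-61/2, - 23, - 77/8, 2/7,16/11, 85/9,23 , 26,27, 32, 60,64,  69, 70,86.95,  93 ]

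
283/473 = 283/473 = 0.60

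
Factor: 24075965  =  5^1 * 4815193^1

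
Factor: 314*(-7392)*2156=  - 5004265728 = - 2^8 * 3^1*7^3*11^2*157^1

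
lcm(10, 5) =10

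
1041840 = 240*4341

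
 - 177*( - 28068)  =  4968036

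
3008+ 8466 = 11474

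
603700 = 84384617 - 83780917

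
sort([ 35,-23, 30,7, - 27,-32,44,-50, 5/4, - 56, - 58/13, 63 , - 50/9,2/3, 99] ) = [-56, - 50  ,-32, - 27,  -  23, - 50/9, -58/13 , 2/3,5/4, 7, 30, 35,44, 63 , 99]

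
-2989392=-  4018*744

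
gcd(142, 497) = 71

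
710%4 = 2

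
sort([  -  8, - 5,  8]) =[ - 8, - 5, 8] 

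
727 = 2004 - 1277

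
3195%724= 299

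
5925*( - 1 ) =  - 5925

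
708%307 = 94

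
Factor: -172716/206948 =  - 3^1 * 7^(- 1 )*19^( - 1)*37^1 = - 111/133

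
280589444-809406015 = - 528816571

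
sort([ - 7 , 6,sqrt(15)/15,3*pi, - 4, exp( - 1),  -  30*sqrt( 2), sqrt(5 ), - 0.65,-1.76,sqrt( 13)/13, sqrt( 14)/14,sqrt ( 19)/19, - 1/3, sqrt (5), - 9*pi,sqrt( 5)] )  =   [ - 30* sqrt( 2),-9*pi, - 7, - 4, - 1.76,-0.65, - 1/3,sqrt( 19)/19,sqrt(15 )/15,sqrt( 14) /14, sqrt( 13) /13,exp( - 1 ), sqrt(5),sqrt(5 ), sqrt( 5),6,3*pi]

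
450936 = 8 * 56367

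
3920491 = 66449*59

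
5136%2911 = 2225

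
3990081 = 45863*87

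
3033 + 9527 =12560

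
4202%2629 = 1573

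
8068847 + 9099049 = 17167896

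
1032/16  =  129/2 = 64.50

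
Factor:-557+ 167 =-390=- 2^1*3^1*5^1*13^1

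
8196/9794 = 4098/4897 = 0.84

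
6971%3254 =463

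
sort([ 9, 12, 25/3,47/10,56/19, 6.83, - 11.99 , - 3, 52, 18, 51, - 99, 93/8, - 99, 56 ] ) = [  -  99, - 99, - 11.99, -3, 56/19, 47/10,6.83, 25/3, 9,93/8,  12, 18, 51,52,56 ] 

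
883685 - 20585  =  863100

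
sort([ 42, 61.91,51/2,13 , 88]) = [ 13,51/2,42, 61.91,  88]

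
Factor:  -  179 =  - 179^1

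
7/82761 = 1/11823 = 0.00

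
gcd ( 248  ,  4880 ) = 8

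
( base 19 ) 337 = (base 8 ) 2173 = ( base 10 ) 1147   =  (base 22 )283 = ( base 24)1nj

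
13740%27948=13740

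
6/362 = 3/181 = 0.02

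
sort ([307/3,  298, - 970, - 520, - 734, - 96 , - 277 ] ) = [ - 970, - 734, - 520, - 277, - 96,307/3 , 298]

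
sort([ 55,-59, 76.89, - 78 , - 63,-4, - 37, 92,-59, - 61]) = [- 78,-63, - 61, - 59,-59,-37, - 4 , 55,76.89,92] 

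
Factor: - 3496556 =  - 2^2*7^1*151^1 * 827^1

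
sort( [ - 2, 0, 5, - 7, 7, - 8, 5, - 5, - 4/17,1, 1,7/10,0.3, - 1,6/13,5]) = [ - 8, - 7, - 5, - 2, - 1, - 4/17,0,0.3, 6/13, 7/10, 1, 1, 5, 5, 5, 7] 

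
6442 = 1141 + 5301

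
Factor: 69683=17^1*4099^1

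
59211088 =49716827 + 9494261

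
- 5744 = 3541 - 9285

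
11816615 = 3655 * 3233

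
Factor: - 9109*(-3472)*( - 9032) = -285650078336 = - 2^7 *7^1*31^1*1129^1*9109^1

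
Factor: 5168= 2^4*17^1*19^1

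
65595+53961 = 119556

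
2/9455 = 2/9455= 0.00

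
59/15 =3 + 14/15 = 3.93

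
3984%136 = 40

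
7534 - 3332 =4202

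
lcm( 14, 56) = 56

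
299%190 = 109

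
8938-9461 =-523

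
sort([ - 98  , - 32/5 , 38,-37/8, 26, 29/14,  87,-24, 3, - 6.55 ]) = [-98,- 24 , -6.55  ,-32/5, - 37/8 , 29/14, 3,26,38,87] 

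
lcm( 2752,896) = 38528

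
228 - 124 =104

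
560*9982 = 5589920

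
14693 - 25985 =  - 11292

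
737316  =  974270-236954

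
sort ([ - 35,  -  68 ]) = [ - 68, - 35 ]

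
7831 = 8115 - 284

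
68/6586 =34/3293 = 0.01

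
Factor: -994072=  - 2^3 *137^1*907^1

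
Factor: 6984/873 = 2^3 = 8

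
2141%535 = 1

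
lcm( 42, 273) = 546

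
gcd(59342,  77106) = 2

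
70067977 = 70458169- 390192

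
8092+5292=13384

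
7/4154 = 7/4154 = 0.00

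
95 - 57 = 38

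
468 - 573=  - 105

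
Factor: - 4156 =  - 2^2*1039^1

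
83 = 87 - 4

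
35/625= 7/125 = 0.06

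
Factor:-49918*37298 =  - 2^2*11^1*17^1*1097^1*2269^1 = - 1861841564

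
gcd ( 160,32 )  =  32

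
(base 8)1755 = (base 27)1a6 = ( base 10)1005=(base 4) 33231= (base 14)51B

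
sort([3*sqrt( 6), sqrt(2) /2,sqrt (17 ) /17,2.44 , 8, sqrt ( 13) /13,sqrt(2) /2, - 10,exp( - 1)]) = [ - 10,sqrt(17)/17,  sqrt( 13 )/13,exp( - 1),sqrt( 2) /2, sqrt (2)/2,2.44 , 3*sqrt(6 ),8]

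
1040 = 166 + 874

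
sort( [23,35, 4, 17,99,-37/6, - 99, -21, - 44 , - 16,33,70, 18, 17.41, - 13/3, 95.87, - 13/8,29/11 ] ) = [ - 99, - 44, - 21,-16, - 37/6, - 13/3, - 13/8 , 29/11 , 4,17,17.41,18,23,33,35,70 , 95.87  ,  99]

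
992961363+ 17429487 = 1010390850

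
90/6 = 15= 15.00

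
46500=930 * 50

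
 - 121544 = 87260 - 208804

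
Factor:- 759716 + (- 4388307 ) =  - 191^1*26953^1  =  -5148023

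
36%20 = 16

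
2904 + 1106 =4010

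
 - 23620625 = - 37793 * 625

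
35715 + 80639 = 116354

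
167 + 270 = 437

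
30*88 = 2640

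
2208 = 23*96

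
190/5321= 190/5321 = 0.04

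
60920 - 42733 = 18187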